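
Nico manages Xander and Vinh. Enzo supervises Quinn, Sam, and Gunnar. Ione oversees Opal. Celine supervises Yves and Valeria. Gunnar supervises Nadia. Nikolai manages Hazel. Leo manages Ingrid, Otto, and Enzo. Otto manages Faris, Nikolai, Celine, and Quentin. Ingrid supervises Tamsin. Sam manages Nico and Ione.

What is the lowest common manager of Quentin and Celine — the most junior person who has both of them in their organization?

Otto

Quentin's chain of managers is Otto, Leo. Celine's chain of managers is Otto, Leo. The first manager that appears in both chains is Otto.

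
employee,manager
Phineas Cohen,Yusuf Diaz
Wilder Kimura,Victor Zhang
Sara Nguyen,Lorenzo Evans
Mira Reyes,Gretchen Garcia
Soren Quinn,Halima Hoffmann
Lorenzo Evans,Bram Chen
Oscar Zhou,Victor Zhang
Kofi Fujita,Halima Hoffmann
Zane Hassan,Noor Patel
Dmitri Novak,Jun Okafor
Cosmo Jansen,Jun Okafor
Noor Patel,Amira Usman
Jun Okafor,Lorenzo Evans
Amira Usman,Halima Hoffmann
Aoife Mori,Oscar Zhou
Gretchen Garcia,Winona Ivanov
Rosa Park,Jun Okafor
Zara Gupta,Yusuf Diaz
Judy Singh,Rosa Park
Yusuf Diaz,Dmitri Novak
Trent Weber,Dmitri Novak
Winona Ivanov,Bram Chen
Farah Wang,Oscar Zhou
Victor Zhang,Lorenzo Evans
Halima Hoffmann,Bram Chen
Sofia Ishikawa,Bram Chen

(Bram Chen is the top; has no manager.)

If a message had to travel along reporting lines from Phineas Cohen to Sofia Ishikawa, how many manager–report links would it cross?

Phineas Cohen is 5 levels below Bram Chen, and Sofia Ishikawa is 1 level below Bram Chen (their lowest common manager). The shortest path runs up from Phineas Cohen to Bram Chen and back down to Sofia Ishikawa: 5 + 1 = 6 links.

6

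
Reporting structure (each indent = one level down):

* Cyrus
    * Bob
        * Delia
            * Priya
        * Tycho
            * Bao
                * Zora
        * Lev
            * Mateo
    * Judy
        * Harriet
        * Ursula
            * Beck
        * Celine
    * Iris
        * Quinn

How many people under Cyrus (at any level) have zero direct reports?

7

The people in Cyrus's organization with no one reporting to them are Quinn, Celine, Beck, Harriet, Mateo, Zora, Priya. That is 7.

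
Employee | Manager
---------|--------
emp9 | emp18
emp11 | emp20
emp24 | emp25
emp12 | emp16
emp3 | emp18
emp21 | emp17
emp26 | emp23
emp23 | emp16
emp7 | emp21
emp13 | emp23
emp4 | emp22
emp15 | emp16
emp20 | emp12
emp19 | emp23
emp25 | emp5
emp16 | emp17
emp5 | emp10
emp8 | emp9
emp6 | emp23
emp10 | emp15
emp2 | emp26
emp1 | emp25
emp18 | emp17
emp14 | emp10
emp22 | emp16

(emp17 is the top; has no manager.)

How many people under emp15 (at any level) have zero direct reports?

The people in emp15's organization with no one reporting to them are emp14, emp1, emp24. That is 3.

3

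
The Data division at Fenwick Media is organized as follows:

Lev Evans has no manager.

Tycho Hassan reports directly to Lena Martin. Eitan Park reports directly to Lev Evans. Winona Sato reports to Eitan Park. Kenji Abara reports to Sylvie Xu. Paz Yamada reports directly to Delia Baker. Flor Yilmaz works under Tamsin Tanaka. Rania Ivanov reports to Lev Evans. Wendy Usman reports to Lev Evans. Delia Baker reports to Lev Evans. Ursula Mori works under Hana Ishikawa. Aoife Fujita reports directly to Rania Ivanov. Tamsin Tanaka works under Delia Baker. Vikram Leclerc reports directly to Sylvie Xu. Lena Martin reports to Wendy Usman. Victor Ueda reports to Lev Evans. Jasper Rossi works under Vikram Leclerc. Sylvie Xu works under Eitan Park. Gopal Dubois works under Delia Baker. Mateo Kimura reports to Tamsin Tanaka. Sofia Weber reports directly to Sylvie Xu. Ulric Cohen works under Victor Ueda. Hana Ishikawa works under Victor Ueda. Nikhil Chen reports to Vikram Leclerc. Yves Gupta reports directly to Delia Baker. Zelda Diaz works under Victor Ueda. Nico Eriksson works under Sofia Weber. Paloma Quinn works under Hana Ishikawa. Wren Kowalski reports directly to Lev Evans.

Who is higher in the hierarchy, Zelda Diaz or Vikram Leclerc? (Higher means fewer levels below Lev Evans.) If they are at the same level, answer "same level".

Zelda Diaz is 2 levels below Lev Evans; Vikram Leclerc is 3. Zelda Diaz is higher.

Zelda Diaz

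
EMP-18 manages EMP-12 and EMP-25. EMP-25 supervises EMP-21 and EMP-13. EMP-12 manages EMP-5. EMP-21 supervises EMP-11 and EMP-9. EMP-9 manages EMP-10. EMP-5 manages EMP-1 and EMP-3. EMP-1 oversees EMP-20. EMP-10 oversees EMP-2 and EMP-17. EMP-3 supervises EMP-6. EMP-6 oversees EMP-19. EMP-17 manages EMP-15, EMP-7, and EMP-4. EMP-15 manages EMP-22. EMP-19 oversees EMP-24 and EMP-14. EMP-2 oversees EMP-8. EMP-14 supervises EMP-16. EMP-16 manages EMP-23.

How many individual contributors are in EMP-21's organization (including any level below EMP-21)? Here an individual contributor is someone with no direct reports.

5

The people in EMP-21's organization with no one reporting to them are EMP-11, EMP-8, EMP-4, EMP-7, EMP-22. That is 5.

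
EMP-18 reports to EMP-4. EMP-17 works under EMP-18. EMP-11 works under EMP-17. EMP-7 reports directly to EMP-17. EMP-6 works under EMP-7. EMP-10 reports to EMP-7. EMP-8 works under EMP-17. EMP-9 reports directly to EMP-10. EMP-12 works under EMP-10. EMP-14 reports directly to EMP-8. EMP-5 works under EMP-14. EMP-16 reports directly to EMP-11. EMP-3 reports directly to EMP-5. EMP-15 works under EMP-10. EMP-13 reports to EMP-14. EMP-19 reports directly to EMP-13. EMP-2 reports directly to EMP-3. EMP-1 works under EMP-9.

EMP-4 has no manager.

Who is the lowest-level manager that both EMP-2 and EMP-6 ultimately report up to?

EMP-2's chain of managers is EMP-3, EMP-5, EMP-14, EMP-8, EMP-17, EMP-18, EMP-4. EMP-6's chain of managers is EMP-7, EMP-17, EMP-18, EMP-4. The first manager that appears in both chains is EMP-17.

EMP-17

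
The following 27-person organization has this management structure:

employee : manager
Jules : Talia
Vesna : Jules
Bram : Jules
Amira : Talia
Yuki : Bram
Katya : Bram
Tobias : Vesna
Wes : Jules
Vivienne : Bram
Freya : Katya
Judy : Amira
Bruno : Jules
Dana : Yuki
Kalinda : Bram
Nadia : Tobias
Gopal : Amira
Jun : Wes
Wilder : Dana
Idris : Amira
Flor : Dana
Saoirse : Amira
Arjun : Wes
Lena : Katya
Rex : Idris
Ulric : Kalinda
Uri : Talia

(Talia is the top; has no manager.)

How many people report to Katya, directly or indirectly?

Katya directly manages Freya, Lena. Freya has no reports. Lena has no reports. So Katya's organization is 2 direct reports plus everyone under them: 1 + 1 = 2.

2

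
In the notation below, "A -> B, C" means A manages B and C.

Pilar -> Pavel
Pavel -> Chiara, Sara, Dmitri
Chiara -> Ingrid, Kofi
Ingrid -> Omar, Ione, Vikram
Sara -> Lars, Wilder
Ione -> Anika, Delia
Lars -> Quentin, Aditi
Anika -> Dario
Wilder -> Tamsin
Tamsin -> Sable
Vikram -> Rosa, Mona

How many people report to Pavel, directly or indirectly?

Pavel directly manages Chiara, Sara, Dmitri. Under Chiara: Kofi, Ingrid, Vikram, Mona, Rosa, Ione, Delia, Anika, Dario, Omar (10). Under Sara: Wilder, Tamsin, Sable, Lars, Aditi, Quentin (6). Dmitri has no reports. So Pavel's organization is 3 direct reports plus everyone under them: 11 + 7 + 1 = 19.

19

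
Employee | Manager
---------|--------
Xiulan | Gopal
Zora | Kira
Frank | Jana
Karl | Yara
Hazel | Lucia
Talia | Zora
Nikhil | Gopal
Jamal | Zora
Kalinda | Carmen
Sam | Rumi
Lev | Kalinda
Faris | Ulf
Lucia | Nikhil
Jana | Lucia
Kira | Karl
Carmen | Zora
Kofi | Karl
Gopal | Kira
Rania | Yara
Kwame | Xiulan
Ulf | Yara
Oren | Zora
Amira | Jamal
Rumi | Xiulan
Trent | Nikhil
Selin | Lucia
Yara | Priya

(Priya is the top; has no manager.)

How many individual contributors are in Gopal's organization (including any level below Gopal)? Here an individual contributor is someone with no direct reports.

The people in Gopal's organization with no one reporting to them are Kwame, Sam, Trent, Frank, Selin, Hazel. That is 6.

6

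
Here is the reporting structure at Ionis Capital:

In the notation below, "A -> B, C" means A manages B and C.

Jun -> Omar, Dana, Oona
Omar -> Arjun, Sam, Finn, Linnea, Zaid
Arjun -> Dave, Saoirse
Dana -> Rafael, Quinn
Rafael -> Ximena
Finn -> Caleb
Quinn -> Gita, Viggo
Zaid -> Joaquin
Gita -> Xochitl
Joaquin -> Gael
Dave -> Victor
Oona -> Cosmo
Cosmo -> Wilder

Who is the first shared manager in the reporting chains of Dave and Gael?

Dave's chain of managers is Arjun, Omar, Jun. Gael's chain of managers is Joaquin, Zaid, Omar, Jun. The first manager that appears in both chains is Omar.

Omar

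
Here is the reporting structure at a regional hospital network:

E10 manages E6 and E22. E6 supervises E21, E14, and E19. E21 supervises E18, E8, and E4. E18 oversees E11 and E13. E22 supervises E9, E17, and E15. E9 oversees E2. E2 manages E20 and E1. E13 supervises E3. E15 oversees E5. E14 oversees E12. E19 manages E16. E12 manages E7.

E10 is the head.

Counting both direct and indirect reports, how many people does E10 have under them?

21

E10 directly manages E6, E22. Under E6: E19, E16, E14, E12, E7, E21, E4, E8, E18, E13, E3, E11 (12). Under E22: E15, E5, E17, E9, E2, E20, E1 (7). So E10's organization is 2 direct reports plus everyone under them: 13 + 8 = 21.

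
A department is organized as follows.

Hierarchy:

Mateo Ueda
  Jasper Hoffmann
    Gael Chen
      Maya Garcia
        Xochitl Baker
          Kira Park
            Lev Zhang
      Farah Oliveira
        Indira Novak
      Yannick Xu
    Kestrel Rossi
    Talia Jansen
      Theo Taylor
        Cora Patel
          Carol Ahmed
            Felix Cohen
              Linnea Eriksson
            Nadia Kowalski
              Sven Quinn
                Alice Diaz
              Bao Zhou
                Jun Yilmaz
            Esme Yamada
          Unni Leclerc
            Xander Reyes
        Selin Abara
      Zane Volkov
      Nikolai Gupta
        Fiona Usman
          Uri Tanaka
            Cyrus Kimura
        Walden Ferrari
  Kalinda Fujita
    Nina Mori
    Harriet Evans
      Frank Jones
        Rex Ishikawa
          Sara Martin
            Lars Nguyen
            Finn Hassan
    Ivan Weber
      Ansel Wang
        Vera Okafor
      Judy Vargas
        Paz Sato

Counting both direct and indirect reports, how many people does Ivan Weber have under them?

Ivan Weber directly manages Ansel Wang, Judy Vargas. Under Ansel Wang: Vera Okafor (1). Under Judy Vargas: Paz Sato (1). So Ivan Weber's organization is 2 direct reports plus everyone under them: 2 + 2 = 4.

4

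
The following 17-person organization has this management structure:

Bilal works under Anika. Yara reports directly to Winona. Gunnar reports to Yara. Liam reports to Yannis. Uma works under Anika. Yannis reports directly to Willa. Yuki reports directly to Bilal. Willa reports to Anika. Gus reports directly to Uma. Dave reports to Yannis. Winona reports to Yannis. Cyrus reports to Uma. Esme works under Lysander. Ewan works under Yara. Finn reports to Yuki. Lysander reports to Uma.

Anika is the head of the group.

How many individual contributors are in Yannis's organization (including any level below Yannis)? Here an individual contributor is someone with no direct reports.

The people in Yannis's organization with no one reporting to them are Liam, Dave, Ewan, Gunnar. That is 4.

4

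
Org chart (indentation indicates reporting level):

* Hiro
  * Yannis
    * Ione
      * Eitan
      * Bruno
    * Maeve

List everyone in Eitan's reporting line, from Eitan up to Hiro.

Eitan -> Ione -> Yannis -> Hiro

Eitan reports to Ione. Ione reports to Yannis. Yannis reports to Hiro. Hiro is at the top.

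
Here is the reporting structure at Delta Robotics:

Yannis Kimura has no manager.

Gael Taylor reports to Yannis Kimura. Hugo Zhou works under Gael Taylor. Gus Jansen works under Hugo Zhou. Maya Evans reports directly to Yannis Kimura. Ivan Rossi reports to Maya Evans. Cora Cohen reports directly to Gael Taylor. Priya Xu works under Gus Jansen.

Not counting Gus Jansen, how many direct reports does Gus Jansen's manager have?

Gus Jansen reports to Hugo Zhou, and Hugo Zhou has no other direct reports. Gus Jansen has 0 peers.

0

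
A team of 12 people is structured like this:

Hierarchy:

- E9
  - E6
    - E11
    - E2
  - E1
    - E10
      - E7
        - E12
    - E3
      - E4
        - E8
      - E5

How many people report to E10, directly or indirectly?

E10 directly manages E7. Under E7: E12 (1). That's 2 in total.

2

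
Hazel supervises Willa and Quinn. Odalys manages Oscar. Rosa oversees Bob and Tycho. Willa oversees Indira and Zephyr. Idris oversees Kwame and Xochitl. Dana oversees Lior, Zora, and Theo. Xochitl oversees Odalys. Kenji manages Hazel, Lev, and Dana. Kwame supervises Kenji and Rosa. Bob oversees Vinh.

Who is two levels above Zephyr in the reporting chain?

Zephyr reports to Willa, and Willa reports to Hazel. So Zephyr's skip-level manager is Hazel.

Hazel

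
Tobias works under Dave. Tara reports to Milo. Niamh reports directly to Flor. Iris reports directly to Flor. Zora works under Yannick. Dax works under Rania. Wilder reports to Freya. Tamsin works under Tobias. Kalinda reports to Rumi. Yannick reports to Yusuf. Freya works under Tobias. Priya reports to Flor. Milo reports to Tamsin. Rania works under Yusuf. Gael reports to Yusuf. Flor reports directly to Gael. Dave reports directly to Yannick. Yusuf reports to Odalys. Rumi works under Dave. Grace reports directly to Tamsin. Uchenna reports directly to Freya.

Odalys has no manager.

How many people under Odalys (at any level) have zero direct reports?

10

The people in Odalys's organization with no one reporting to them are Iris, Priya, Niamh, Dax, Zora, Kalinda, Uchenna, Wilder, Grace, Tara. That is 10.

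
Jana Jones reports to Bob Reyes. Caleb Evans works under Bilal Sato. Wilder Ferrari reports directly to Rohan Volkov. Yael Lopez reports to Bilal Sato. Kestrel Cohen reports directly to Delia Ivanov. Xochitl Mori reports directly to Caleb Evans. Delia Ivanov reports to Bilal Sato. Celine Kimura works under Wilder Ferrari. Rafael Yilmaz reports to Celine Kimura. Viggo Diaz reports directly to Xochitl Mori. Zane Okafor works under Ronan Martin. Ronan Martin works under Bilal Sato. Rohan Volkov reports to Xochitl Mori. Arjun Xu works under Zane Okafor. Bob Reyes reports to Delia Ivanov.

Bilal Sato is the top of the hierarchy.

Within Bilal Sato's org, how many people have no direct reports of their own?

The people in Bilal Sato's organization with no one reporting to them are Yael Lopez, Arjun Xu, Kestrel Cohen, Jana Jones, Viggo Diaz, Rafael Yilmaz. That is 6.

6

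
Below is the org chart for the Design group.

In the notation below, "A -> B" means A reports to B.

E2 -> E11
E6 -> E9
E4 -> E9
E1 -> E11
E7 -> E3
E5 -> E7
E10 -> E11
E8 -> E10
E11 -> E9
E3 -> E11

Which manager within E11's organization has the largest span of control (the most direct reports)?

E11

Direct-report counts within E11's organization: E11 has 4; E3 has 1; E7 has 1; E10 has 1. The largest is 4, held by E11.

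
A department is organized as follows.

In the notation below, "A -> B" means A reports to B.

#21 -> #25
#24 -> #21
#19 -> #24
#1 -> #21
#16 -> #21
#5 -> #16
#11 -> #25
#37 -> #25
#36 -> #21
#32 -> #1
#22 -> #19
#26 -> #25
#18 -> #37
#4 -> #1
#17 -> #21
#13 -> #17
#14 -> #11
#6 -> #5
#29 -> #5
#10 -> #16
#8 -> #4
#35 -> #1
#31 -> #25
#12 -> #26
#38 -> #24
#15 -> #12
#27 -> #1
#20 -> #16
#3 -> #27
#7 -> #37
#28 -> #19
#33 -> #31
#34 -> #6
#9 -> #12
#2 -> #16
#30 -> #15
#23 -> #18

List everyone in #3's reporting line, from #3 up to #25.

#3 reports to #27. #27 reports to #1. #1 reports to #21. #21 reports to #25. #25 is at the top.

#3 -> #27 -> #1 -> #21 -> #25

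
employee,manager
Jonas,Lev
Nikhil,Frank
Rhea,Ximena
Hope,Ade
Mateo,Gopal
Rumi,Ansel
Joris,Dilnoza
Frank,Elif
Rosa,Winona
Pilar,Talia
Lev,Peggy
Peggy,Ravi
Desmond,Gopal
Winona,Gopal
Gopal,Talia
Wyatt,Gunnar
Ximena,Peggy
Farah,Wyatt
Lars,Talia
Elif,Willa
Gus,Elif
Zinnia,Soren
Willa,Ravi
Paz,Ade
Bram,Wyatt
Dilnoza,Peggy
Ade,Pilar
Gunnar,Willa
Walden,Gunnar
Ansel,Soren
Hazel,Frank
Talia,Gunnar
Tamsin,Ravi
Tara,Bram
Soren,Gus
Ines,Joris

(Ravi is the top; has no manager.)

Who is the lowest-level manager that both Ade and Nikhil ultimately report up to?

Ade's chain of managers is Pilar, Talia, Gunnar, Willa, Ravi. Nikhil's chain of managers is Frank, Elif, Willa, Ravi. The first manager that appears in both chains is Willa.

Willa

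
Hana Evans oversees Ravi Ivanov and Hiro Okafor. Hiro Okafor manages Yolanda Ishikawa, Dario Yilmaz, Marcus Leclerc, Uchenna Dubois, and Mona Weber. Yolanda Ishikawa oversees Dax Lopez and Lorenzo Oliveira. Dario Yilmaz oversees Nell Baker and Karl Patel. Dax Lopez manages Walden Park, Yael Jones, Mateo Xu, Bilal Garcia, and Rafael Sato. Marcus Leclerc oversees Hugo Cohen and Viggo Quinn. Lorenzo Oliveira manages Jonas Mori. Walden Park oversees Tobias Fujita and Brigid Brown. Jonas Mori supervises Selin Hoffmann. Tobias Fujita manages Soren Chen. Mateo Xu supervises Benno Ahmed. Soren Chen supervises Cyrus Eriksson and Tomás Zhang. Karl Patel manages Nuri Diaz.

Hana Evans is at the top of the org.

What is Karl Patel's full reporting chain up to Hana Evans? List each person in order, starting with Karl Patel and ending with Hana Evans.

Karl Patel reports to Dario Yilmaz. Dario Yilmaz reports to Hiro Okafor. Hiro Okafor reports to Hana Evans. Hana Evans is at the top.

Karl Patel -> Dario Yilmaz -> Hiro Okafor -> Hana Evans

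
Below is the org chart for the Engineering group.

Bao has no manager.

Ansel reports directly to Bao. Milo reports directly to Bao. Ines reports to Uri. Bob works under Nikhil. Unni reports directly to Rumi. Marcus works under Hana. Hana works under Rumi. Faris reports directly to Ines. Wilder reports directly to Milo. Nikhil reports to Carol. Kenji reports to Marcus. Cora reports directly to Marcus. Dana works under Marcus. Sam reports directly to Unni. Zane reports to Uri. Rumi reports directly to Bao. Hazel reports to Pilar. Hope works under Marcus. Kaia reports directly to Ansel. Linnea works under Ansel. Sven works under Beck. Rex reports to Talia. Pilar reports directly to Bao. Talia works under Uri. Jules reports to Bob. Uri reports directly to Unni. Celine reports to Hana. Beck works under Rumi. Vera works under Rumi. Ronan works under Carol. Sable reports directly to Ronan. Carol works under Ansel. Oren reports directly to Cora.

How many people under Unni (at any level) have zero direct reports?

The people in Unni's organization with no one reporting to them are Sam, Faris, Zane, Rex. That is 4.

4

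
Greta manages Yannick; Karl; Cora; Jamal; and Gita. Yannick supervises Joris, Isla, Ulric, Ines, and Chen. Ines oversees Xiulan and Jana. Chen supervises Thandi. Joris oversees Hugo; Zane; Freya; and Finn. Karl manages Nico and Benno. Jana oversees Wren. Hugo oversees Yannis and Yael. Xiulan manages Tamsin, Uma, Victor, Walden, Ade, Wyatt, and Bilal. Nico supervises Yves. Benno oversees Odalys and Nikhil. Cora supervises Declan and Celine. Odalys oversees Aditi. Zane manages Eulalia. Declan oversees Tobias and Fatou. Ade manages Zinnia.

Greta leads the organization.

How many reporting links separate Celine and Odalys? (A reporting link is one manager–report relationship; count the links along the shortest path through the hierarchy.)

Celine is 2 levels below Greta, and Odalys is 3 levels below Greta (their lowest common manager). The shortest path runs up from Celine to Greta and back down to Odalys: 2 + 3 = 5 links.

5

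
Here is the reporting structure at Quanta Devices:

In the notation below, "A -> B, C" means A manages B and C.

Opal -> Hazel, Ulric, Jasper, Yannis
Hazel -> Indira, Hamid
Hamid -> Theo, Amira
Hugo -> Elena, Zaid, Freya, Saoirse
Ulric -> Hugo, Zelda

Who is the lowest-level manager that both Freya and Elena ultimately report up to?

Freya's chain of managers is Hugo, Ulric, Opal. Elena's chain of managers is Hugo, Ulric, Opal. The first manager that appears in both chains is Hugo.

Hugo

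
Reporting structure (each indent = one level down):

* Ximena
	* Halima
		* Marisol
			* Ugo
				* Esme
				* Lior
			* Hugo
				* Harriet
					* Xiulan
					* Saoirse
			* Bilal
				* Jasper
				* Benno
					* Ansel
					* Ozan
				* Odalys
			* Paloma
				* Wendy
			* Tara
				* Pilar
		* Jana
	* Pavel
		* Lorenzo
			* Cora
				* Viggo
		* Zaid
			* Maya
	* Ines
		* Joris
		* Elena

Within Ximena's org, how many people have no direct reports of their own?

15

The people in Ximena's organization with no one reporting to them are Elena, Joris, Maya, Viggo, Jana, Pilar, Wendy, Odalys, Ozan, Ansel, Jasper, Saoirse, Xiulan, Lior, Esme. That is 15.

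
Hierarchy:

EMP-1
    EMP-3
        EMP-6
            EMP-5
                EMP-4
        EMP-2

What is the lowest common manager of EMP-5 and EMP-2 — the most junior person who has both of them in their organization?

EMP-3

EMP-5's chain of managers is EMP-6, EMP-3, EMP-1. EMP-2's chain of managers is EMP-3, EMP-1. The first manager that appears in both chains is EMP-3.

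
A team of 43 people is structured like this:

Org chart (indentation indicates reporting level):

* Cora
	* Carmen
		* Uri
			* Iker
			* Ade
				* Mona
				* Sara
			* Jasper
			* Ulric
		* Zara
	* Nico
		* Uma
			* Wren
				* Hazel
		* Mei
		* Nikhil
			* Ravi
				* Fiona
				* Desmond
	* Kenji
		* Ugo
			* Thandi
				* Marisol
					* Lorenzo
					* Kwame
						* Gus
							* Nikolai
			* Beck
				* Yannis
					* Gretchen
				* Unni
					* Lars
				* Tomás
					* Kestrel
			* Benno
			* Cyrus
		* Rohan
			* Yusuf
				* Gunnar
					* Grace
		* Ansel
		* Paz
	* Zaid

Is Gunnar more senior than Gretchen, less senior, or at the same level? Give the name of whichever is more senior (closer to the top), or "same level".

Gunnar is 4 levels below Cora; Gretchen is 5. Gunnar is higher.

Gunnar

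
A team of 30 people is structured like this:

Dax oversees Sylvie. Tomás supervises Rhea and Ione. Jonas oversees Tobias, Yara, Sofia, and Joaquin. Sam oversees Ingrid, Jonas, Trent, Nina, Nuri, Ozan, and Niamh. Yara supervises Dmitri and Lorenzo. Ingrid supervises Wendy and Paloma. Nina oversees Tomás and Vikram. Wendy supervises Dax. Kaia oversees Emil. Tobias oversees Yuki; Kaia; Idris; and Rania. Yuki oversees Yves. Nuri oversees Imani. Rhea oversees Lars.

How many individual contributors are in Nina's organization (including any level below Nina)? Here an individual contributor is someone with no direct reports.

The people in Nina's organization with no one reporting to them are Vikram, Ione, Lars. That is 3.

3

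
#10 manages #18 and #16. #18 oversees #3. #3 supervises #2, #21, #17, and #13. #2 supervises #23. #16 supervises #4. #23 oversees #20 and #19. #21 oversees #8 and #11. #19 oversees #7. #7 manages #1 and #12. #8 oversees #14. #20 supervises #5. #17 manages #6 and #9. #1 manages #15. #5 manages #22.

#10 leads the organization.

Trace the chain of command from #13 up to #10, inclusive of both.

#13 reports to #3. #3 reports to #18. #18 reports to #10. #10 is at the top.

#13 -> #3 -> #18 -> #10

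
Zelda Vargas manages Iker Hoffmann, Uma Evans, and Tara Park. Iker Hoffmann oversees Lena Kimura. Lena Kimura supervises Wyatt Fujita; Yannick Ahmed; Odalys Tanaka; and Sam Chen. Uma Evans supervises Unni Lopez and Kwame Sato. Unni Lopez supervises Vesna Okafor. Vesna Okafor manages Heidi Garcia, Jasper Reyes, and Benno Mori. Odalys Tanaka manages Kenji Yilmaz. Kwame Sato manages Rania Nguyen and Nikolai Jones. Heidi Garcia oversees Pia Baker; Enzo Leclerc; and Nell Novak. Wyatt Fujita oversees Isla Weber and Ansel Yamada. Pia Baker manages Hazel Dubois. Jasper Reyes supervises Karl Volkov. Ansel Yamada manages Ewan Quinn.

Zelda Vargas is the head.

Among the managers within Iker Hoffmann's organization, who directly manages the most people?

Direct-report counts within Iker Hoffmann's organization: Iker Hoffmann has 1; Lena Kimura has 4; Wyatt Fujita has 2; Ansel Yamada has 1; Odalys Tanaka has 1. The largest is 4, held by Lena Kimura.

Lena Kimura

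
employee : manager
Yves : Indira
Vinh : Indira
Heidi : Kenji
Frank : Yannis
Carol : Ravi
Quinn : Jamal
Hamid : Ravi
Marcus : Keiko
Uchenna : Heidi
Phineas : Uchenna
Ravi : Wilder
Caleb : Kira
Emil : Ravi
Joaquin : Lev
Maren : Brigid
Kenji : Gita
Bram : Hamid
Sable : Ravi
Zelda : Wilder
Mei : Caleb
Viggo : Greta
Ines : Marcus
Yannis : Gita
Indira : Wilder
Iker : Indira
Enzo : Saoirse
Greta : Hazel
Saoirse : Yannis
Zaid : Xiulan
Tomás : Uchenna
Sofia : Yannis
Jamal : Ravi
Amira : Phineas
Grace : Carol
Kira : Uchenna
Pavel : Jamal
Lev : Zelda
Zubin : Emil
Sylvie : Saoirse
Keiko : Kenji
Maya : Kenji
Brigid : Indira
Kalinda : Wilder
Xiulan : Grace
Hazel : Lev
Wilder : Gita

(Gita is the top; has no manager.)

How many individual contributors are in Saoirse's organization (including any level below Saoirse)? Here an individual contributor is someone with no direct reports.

2

The people in Saoirse's organization with no one reporting to them are Sylvie, Enzo. That is 2.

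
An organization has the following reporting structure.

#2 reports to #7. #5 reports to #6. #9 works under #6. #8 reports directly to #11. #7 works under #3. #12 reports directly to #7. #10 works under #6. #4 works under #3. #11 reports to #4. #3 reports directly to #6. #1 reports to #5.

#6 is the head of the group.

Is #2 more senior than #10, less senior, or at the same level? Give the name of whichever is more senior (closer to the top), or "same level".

#2 is 3 levels below #6; #10 is 1. #10 is higher.

#10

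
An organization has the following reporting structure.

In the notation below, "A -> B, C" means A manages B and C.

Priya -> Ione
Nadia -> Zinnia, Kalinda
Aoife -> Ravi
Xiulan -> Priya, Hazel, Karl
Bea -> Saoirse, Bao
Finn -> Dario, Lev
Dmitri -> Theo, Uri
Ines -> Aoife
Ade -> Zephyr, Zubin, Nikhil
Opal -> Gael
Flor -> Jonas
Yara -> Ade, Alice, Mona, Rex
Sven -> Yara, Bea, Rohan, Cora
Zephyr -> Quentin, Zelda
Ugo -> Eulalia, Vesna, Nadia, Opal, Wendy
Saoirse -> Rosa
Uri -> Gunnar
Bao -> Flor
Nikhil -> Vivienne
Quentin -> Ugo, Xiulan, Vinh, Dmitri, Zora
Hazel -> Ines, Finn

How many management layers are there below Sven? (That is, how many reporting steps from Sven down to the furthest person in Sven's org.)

The longest chain under Sven runs Sven → Yara → Ade → Zephyr → Quentin → Xiulan → Hazel → Ines → Aoife → Ravi, which is 9 levels below Sven.

9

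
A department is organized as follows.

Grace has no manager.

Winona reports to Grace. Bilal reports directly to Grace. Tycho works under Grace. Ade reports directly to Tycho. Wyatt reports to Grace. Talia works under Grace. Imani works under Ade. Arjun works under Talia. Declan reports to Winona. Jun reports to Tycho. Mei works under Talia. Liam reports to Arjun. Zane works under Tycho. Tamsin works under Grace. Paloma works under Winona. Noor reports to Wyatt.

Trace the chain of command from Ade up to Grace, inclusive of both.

Ade reports to Tycho. Tycho reports to Grace. Grace is at the top.

Ade -> Tycho -> Grace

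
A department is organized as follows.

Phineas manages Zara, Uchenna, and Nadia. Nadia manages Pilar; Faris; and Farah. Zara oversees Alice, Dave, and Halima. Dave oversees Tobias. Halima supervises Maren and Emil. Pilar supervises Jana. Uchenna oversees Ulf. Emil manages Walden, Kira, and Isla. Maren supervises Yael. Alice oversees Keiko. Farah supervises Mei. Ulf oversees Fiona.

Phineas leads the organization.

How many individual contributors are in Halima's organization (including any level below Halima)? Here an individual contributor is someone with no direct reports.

The people in Halima's organization with no one reporting to them are Yael, Isla, Kira, Walden. That is 4.

4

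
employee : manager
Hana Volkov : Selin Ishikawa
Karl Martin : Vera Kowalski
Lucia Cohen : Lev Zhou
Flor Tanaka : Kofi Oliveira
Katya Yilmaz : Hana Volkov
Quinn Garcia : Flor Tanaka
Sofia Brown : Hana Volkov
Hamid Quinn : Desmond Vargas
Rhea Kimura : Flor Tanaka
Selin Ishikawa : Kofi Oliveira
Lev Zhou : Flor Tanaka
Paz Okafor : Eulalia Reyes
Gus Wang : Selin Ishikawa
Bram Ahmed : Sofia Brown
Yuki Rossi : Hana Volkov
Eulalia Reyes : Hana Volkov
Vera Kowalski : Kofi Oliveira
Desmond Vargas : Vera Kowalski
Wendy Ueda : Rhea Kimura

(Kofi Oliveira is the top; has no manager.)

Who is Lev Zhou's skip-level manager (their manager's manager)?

Kofi Oliveira

Lev Zhou reports to Flor Tanaka, and Flor Tanaka reports to Kofi Oliveira. So Lev Zhou's skip-level manager is Kofi Oliveira.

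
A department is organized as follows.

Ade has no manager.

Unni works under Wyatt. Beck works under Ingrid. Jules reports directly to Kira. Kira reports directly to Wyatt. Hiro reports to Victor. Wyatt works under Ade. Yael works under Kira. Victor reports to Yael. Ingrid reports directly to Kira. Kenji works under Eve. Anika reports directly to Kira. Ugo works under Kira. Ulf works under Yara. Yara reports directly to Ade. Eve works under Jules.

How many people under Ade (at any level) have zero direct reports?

7

The people in Ade's organization with no one reporting to them are Ulf, Unni, Anika, Kenji, Ugo, Beck, Hiro. That is 7.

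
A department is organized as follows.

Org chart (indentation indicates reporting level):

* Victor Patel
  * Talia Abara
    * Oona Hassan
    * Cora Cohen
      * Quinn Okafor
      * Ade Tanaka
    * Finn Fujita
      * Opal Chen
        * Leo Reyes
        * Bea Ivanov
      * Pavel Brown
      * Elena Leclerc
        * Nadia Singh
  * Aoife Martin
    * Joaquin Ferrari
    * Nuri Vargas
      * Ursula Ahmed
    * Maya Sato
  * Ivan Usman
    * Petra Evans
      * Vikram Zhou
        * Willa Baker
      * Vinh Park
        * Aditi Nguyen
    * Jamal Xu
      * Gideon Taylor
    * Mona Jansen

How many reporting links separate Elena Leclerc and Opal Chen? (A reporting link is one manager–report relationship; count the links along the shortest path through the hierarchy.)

2

Elena Leclerc is 1 level below Finn Fujita, and Opal Chen is 1 level below Finn Fujita (their lowest common manager). The shortest path runs up from Elena Leclerc to Finn Fujita and back down to Opal Chen: 1 + 1 = 2 links.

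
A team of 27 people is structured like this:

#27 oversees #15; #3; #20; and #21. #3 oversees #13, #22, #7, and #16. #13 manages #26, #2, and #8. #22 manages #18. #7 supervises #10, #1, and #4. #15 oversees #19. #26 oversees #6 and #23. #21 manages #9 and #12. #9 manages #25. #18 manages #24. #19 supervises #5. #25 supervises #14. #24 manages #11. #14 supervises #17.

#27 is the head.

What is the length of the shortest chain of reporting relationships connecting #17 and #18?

#17 is 5 levels below #27, and #18 is 3 levels below #27 (their lowest common manager). The shortest path runs up from #17 to #27 and back down to #18: 5 + 3 = 8 links.

8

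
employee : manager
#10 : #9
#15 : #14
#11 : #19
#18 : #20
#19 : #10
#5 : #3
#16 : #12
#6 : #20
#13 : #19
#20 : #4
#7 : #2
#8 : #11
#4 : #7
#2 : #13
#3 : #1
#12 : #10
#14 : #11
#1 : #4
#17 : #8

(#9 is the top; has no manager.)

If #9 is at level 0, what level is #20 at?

7

Chain from #20 up to #9: #20 → #4 → #7 → #2 → #13 → #19 → #10 → #9. That is 7 steps up, so #20 is 7 levels below #9.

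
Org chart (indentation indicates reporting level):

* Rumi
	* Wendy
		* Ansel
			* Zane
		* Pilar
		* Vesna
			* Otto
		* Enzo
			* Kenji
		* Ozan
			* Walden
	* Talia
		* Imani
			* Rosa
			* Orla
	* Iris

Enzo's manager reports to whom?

Enzo reports to Wendy, and Wendy reports to Rumi. So Enzo's skip-level manager is Rumi.

Rumi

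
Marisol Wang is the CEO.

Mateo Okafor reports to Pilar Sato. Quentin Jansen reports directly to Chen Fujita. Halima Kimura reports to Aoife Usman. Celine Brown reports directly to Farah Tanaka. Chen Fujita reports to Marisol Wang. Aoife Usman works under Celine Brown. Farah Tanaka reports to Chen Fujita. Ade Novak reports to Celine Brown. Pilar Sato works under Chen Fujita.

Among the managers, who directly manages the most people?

Direct-report counts: Marisol Wang has 1; Chen Fujita has 3; Pilar Sato has 1; Farah Tanaka has 1; Celine Brown has 2; Aoife Usman has 1. The largest is 3, held by Chen Fujita.

Chen Fujita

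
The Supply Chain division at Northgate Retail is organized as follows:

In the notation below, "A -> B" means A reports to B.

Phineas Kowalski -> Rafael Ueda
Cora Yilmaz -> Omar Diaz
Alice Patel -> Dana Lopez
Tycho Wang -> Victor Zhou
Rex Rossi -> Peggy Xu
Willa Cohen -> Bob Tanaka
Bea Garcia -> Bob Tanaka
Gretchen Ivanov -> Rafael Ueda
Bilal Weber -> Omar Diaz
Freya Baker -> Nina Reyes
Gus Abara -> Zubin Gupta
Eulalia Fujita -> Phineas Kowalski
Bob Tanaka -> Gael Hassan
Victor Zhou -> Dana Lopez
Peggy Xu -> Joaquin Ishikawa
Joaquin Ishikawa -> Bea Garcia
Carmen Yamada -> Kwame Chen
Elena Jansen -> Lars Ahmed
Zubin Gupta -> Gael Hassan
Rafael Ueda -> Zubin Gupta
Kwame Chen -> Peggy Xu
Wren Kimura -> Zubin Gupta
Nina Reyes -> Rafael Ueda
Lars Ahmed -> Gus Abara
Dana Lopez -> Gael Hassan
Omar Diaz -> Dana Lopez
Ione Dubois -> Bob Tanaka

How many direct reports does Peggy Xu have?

2

Peggy Xu directly manages Kwame Chen, Rex Rossi. That is 2 direct reports.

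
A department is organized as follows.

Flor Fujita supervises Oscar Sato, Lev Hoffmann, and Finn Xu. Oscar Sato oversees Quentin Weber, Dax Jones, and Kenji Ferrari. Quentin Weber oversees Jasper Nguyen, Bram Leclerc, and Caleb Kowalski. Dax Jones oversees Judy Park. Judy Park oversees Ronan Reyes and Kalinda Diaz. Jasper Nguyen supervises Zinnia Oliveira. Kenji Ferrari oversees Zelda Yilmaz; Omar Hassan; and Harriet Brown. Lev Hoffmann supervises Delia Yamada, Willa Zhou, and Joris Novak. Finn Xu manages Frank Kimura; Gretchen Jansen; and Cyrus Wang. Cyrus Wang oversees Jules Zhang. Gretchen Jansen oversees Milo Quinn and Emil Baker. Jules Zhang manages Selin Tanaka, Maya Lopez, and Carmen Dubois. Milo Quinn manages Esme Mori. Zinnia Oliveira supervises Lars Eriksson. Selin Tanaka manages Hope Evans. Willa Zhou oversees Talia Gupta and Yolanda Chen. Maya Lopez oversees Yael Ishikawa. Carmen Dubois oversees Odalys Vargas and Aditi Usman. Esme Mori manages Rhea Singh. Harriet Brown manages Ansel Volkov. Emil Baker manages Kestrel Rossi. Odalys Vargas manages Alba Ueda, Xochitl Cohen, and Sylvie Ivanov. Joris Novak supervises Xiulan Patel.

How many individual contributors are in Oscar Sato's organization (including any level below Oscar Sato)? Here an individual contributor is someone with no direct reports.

8

The people in Oscar Sato's organization with no one reporting to them are Ansel Volkov, Omar Hassan, Zelda Yilmaz, Kalinda Diaz, Ronan Reyes, Caleb Kowalski, Bram Leclerc, Lars Eriksson. That is 8.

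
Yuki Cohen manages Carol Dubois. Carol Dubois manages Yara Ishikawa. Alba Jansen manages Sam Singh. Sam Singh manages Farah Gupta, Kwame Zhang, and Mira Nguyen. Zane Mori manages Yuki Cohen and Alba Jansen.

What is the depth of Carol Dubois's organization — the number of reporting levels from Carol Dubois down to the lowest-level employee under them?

The longest chain under Carol Dubois runs Carol Dubois → Yara Ishikawa, which is 1 level below Carol Dubois.

1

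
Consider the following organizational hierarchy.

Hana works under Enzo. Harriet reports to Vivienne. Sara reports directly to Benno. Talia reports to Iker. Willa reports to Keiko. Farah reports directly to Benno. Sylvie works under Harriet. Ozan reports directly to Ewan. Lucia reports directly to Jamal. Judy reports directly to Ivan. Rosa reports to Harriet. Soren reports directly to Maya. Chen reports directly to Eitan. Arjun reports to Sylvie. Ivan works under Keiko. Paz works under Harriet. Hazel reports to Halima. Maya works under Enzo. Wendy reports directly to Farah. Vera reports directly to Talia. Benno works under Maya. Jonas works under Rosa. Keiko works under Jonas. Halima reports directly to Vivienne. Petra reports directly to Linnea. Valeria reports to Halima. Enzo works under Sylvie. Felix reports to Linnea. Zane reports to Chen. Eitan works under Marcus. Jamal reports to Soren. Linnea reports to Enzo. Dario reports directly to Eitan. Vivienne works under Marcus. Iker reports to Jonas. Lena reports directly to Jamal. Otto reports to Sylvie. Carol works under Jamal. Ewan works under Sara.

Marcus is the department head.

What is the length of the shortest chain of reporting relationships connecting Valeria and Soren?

7

Valeria is 2 levels below Vivienne, and Soren is 5 levels below Vivienne (their lowest common manager). The shortest path runs up from Valeria to Vivienne and back down to Soren: 2 + 5 = 7 links.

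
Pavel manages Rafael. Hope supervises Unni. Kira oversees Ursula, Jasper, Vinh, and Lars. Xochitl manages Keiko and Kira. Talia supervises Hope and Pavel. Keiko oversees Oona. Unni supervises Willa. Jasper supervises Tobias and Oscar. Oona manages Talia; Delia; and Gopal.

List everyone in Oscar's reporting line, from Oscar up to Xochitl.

Oscar -> Jasper -> Kira -> Xochitl

Oscar reports to Jasper. Jasper reports to Kira. Kira reports to Xochitl. Xochitl is at the top.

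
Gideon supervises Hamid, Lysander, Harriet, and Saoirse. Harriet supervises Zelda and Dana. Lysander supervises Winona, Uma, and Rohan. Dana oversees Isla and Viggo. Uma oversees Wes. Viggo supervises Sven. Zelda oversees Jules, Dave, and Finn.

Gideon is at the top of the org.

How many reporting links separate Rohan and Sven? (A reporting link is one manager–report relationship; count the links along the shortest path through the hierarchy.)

Rohan is 2 levels below Gideon, and Sven is 4 levels below Gideon (their lowest common manager). The shortest path runs up from Rohan to Gideon and back down to Sven: 2 + 4 = 6 links.

6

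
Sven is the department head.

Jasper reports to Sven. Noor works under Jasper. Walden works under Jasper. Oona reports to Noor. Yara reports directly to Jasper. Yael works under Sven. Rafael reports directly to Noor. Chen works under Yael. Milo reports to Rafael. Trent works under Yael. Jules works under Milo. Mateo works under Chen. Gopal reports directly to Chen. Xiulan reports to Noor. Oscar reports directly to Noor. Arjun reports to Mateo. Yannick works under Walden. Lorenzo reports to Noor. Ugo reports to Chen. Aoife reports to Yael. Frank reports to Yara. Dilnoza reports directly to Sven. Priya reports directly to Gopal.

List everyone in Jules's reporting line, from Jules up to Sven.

Jules -> Milo -> Rafael -> Noor -> Jasper -> Sven

Jules reports to Milo. Milo reports to Rafael. Rafael reports to Noor. Noor reports to Jasper. Jasper reports to Sven. Sven is at the top.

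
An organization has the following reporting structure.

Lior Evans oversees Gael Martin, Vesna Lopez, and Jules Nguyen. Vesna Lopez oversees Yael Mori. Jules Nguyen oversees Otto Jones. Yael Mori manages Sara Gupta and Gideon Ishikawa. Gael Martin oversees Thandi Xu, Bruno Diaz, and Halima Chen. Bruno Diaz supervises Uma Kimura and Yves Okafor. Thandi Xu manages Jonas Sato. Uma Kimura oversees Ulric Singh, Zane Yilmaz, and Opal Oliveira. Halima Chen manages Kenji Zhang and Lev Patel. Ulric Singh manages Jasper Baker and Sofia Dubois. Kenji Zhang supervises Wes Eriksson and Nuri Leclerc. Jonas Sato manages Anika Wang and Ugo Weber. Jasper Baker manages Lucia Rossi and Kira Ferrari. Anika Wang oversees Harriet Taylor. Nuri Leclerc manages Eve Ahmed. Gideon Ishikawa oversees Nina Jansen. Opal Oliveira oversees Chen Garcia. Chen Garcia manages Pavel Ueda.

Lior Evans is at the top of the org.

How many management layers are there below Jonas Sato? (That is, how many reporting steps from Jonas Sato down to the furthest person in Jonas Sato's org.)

2

The longest chain under Jonas Sato runs Jonas Sato → Anika Wang → Harriet Taylor, which is 2 levels below Jonas Sato.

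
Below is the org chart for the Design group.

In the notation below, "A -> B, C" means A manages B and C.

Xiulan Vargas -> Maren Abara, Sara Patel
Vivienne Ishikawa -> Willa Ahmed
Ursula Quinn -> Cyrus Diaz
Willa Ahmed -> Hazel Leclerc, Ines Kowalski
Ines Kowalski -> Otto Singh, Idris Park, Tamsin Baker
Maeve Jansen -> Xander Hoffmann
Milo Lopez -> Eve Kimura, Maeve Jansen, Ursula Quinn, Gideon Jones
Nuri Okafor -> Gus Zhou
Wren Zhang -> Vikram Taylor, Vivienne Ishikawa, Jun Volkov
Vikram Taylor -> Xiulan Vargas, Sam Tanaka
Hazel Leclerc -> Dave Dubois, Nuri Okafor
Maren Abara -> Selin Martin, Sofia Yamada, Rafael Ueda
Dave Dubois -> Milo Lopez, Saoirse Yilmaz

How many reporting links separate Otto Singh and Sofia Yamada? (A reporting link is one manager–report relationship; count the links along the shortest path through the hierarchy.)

Otto Singh is 4 levels below Wren Zhang, and Sofia Yamada is 4 levels below Wren Zhang (their lowest common manager). The shortest path runs up from Otto Singh to Wren Zhang and back down to Sofia Yamada: 4 + 4 = 8 links.

8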